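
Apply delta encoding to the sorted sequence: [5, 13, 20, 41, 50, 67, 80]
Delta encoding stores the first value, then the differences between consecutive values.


First value: 5
Deltas:
  13 - 5 = 8
  20 - 13 = 7
  41 - 20 = 21
  50 - 41 = 9
  67 - 50 = 17
  80 - 67 = 13


Delta encoded: [5, 8, 7, 21, 9, 17, 13]


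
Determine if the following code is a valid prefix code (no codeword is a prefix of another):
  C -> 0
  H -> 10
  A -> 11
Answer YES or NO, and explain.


Checking each pair (does one codeword prefix another?):
  C='0' vs H='10': no prefix
  C='0' vs A='11': no prefix
  H='10' vs C='0': no prefix
  H='10' vs A='11': no prefix
  A='11' vs C='0': no prefix
  A='11' vs H='10': no prefix
No violation found over all pairs.

YES -- this is a valid prefix code. No codeword is a prefix of any other codeword.


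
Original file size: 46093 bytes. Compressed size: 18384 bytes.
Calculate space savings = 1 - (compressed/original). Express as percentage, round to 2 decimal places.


ratio = compressed/original = 18384/46093 = 0.398846
savings = 1 - ratio = 1 - 0.398846 = 0.601154
as a percentage: 0.601154 * 100 = 60.12%

Space savings = 1 - 18384/46093 = 60.12%


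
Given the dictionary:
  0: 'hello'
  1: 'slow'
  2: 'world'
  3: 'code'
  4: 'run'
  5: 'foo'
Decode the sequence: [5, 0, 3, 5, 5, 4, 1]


Look up each index in the dictionary:
  5 -> 'foo'
  0 -> 'hello'
  3 -> 'code'
  5 -> 'foo'
  5 -> 'foo'
  4 -> 'run'
  1 -> 'slow'

Decoded: "foo hello code foo foo run slow"


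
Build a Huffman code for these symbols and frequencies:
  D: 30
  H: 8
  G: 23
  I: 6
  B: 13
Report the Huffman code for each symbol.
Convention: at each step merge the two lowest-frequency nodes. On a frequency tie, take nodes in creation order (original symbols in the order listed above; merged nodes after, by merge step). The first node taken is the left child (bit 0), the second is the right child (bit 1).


Huffman tree construction:
Step 1: Merge I(6) + H(8) = 14
Step 2: Merge B(13) + (I+H)(14) = 27
Step 3: Merge G(23) + (B+(I+H))(27) = 50
Step 4: Merge D(30) + (G+(B+(I+H)))(50) = 80
Read each symbol's code off the tree from the root (left child = 0, right child = 1).

Codes:
  D: 0 (length 1)
  H: 1111 (length 4)
  G: 10 (length 2)
  I: 1110 (length 4)
  B: 110 (length 3)
Average code length: 171/80 = 2.1375 bits/symbol


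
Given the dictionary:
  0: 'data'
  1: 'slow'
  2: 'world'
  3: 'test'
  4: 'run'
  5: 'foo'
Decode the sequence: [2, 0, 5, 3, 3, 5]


Look up each index in the dictionary:
  2 -> 'world'
  0 -> 'data'
  5 -> 'foo'
  3 -> 'test'
  3 -> 'test'
  5 -> 'foo'

Decoded: "world data foo test test foo"


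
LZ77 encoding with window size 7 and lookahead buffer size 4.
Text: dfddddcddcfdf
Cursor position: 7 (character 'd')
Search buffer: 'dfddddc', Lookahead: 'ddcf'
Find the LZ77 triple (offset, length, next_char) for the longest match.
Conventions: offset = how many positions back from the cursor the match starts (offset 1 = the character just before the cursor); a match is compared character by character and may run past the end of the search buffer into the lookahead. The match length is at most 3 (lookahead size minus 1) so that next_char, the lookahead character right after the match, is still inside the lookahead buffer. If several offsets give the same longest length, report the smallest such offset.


Try each offset into the search buffer:
  offset=1 (pos 6, char 'c'): match length 0
  offset=2 (pos 5, char 'd'): match length 1
  offset=3 (pos 4, char 'd'): match length 3
  offset=4 (pos 3, char 'd'): match length 2
  offset=5 (pos 2, char 'd'): match length 2
  offset=6 (pos 1, char 'f'): match length 0
  offset=7 (pos 0, char 'd'): match length 1
Longest match has length 3 at offset 3.
next_char = character at position 7 + 3 = 10 -> 'f'

Best match: offset=3, length=3 (matching 'ddc' starting at position 4)
LZ77 triple: (3, 3, 'f')


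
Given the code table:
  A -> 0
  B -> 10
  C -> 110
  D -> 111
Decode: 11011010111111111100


Decoding:
110 -> C
110 -> C
10 -> B
111 -> D
111 -> D
111 -> D
10 -> B
0 -> A


Result: CCBDDDBA


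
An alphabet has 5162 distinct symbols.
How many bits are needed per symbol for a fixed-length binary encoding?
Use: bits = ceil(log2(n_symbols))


log2(5162) = 12.3337
Bracket: 2^12 = 4096 < 5162 <= 2^13 = 8192
So ceil(log2(5162)) = 13

bits = ceil(log2(5162)) = ceil(12.3337) = 13 bits


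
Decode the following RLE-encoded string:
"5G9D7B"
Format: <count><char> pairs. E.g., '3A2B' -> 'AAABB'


Expanding each <count><char> pair:
  5G -> 'GGGGG'
  9D -> 'DDDDDDDDD'
  7B -> 'BBBBBBB'

Decoded = GGGGGDDDDDDDDDBBBBBBB


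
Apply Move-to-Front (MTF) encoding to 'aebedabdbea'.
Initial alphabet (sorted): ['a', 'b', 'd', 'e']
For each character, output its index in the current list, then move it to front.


MTF encoding:
'a': index 0 in ['a', 'b', 'd', 'e'] -> ['a', 'b', 'd', 'e']
'e': index 3 in ['a', 'b', 'd', 'e'] -> ['e', 'a', 'b', 'd']
'b': index 2 in ['e', 'a', 'b', 'd'] -> ['b', 'e', 'a', 'd']
'e': index 1 in ['b', 'e', 'a', 'd'] -> ['e', 'b', 'a', 'd']
'd': index 3 in ['e', 'b', 'a', 'd'] -> ['d', 'e', 'b', 'a']
'a': index 3 in ['d', 'e', 'b', 'a'] -> ['a', 'd', 'e', 'b']
'b': index 3 in ['a', 'd', 'e', 'b'] -> ['b', 'a', 'd', 'e']
'd': index 2 in ['b', 'a', 'd', 'e'] -> ['d', 'b', 'a', 'e']
'b': index 1 in ['d', 'b', 'a', 'e'] -> ['b', 'd', 'a', 'e']
'e': index 3 in ['b', 'd', 'a', 'e'] -> ['e', 'b', 'd', 'a']
'a': index 3 in ['e', 'b', 'd', 'a'] -> ['a', 'e', 'b', 'd']


Output: [0, 3, 2, 1, 3, 3, 3, 2, 1, 3, 3]


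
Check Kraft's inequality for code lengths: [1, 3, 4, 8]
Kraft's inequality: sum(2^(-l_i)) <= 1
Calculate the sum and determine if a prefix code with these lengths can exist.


Sum = 2^(-1) + 2^(-3) + 2^(-4) + 2^(-8)
    = 0.5 + 0.125 + 0.0625 + 0.00390625
    = 177/256 = 0.69140625
Since 0.69140625 <= 1, Kraft's inequality IS satisfied.
A prefix code with these lengths CAN exist.

Kraft sum = 0.69140625. Satisfied.


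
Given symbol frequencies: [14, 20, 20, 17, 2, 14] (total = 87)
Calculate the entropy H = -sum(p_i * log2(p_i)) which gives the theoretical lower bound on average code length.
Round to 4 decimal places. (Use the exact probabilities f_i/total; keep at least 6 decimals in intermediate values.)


Per-symbol terms -p_i * log2(p_i) with p_i = f_i/87:
  p = 14/87 = 0.160920: log2(p) = -2.635589, -p*log2(p) = 0.424118
  p = 20/87 = 0.229885: log2(p) = -2.121015, -p*log2(p) = 0.487590
  p = 20/87 = 0.229885: log2(p) = -2.121015, -p*log2(p) = 0.487590
  p = 17/87 = 0.195402: log2(p) = -2.355481, -p*log2(p) = 0.460266
  p = 2/87 = 0.022989: log2(p) = -5.442943, -p*log2(p) = 0.125125
  p = 14/87 = 0.160920: log2(p) = -2.635589, -p*log2(p) = 0.424118
H = 0.424118 + 0.487590 + 0.487590 + 0.460266 + 0.125125 + 0.424118 = 2.408807

H = 2.4088 bits/symbol


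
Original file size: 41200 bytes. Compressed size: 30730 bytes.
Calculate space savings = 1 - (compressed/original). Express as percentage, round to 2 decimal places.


ratio = compressed/original = 30730/41200 = 0.745874
savings = 1 - ratio = 1 - 0.745874 = 0.254126
as a percentage: 0.254126 * 100 = 25.41%

Space savings = 1 - 30730/41200 = 25.41%


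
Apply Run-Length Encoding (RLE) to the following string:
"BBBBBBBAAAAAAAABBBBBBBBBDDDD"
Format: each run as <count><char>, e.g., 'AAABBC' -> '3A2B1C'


Scanning runs left to right:
  i=0: run of 'B' x 7 -> '7B'
  i=7: run of 'A' x 8 -> '8A'
  i=15: run of 'B' x 9 -> '9B'
  i=24: run of 'D' x 4 -> '4D'

RLE = 7B8A9B4D


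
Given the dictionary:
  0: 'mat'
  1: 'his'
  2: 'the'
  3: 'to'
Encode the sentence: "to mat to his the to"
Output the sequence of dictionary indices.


Look up each word in the dictionary:
  'to' -> 3
  'mat' -> 0
  'to' -> 3
  'his' -> 1
  'the' -> 2
  'to' -> 3

Encoded: [3, 0, 3, 1, 2, 3]


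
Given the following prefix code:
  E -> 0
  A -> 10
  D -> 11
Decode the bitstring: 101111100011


Decoding step by step:
Bits 10 -> A
Bits 11 -> D
Bits 11 -> D
Bits 10 -> A
Bits 0 -> E
Bits 0 -> E
Bits 11 -> D


Decoded message: ADDAEED


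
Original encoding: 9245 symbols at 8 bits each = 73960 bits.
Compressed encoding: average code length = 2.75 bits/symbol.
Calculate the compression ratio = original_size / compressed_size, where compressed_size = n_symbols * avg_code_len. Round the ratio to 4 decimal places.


original_size = n_symbols * orig_bits = 9245 * 8 = 73960 bits
compressed_size = n_symbols * avg_code_len = 9245 * 2.75 = 25423.75 bits
ratio = original_size / compressed_size = 73960 / 25423.75 = 2.9091

Compression ratio = 2.9091


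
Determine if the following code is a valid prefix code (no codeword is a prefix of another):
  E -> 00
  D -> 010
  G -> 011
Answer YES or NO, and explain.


Checking each pair (does one codeword prefix another?):
  E='00' vs D='010': no prefix
  E='00' vs G='011': no prefix
  D='010' vs E='00': no prefix
  D='010' vs G='011': no prefix
  G='011' vs E='00': no prefix
  G='011' vs D='010': no prefix
No violation found over all pairs.

YES -- this is a valid prefix code. No codeword is a prefix of any other codeword.


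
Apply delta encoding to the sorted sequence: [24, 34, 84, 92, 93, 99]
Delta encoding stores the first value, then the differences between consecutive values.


First value: 24
Deltas:
  34 - 24 = 10
  84 - 34 = 50
  92 - 84 = 8
  93 - 92 = 1
  99 - 93 = 6


Delta encoded: [24, 10, 50, 8, 1, 6]


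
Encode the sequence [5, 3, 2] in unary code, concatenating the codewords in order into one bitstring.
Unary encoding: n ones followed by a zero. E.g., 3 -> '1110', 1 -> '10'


Encode each number as n ones followed by a terminating 0:
  5 -> 111110 (6 bits)
  3 -> 1110 (4 bits)
  2 -> 110 (3 bits)
Total length = 6 + 4 + 3 = 13 bits.

Unary([5, 3, 2]) = 1111101110110 (13 bits)


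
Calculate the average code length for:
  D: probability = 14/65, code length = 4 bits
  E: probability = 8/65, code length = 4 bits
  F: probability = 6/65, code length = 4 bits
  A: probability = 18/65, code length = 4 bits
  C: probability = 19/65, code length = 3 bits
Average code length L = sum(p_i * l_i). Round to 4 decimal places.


Weighted contributions p_i * l_i:
  D: (14/65) * 4 = 56/65
  E: (8/65) * 4 = 32/65
  F: (6/65) * 4 = 24/65
  A: (18/65) * 4 = 72/65
  C: (19/65) * 3 = 57/65
Sum = (56 + 32 + 24 + 72 + 57)/65 = 241/65

L = 241/65 = 3.7077 bits/symbol


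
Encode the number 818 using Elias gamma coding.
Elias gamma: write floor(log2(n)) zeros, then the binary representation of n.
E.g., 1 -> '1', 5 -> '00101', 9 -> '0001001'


num_bits = floor(log2(818)) + 1 = 10
leading_zeros = num_bits - 1 = 9
binary(818) = 1100110010

Elias gamma(818) = '000000000' + '1100110010' = 0000000001100110010 (19 bits)


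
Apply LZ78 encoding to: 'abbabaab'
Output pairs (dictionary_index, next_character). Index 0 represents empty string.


LZ78 encoding steps:
Dictionary: {0: ''}
Step 1: w='' (idx 0), next='a' -> output (0, 'a'), add 'a' as idx 1
Step 2: w='' (idx 0), next='b' -> output (0, 'b'), add 'b' as idx 2
Step 3: w='b' (idx 2), next='a' -> output (2, 'a'), add 'ba' as idx 3
Step 4: w='ba' (idx 3), next='a' -> output (3, 'a'), add 'baa' as idx 4
Step 5: w='b' (idx 2), end of input -> output (2, '')


Encoded: [(0, 'a'), (0, 'b'), (2, 'a'), (3, 'a'), (2, '')]


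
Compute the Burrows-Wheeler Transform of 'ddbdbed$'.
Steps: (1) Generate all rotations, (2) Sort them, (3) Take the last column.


Rotations (sorted):
  0: $ddbdbed -> last char: d
  1: bdbed$dd -> last char: d
  2: bed$ddbd -> last char: d
  3: d$ddbdbe -> last char: e
  4: dbdbed$d -> last char: d
  5: dbed$ddb -> last char: b
  6: ddbdbed$ -> last char: $
  7: ed$ddbdb -> last char: b


BWT = dddedb$b


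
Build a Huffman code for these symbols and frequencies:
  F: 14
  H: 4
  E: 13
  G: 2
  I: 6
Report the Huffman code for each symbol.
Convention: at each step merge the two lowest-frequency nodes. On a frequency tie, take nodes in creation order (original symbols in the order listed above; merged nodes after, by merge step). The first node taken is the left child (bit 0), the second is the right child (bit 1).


Huffman tree construction:
Step 1: Merge G(2) + H(4) = 6
Step 2: Merge I(6) + (G+H)(6) = 12
Step 3: Merge (I+(G+H))(12) + E(13) = 25
Step 4: Merge F(14) + ((I+(G+H))+E)(25) = 39
Read each symbol's code off the tree from the root (left child = 0, right child = 1).

Codes:
  F: 0 (length 1)
  H: 1011 (length 4)
  E: 11 (length 2)
  G: 1010 (length 4)
  I: 100 (length 3)
Average code length: 82/39 = 2.1026 bits/symbol


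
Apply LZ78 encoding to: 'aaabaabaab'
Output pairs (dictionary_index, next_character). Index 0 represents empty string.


LZ78 encoding steps:
Dictionary: {0: ''}
Step 1: w='' (idx 0), next='a' -> output (0, 'a'), add 'a' as idx 1
Step 2: w='a' (idx 1), next='a' -> output (1, 'a'), add 'aa' as idx 2
Step 3: w='' (idx 0), next='b' -> output (0, 'b'), add 'b' as idx 3
Step 4: w='aa' (idx 2), next='b' -> output (2, 'b'), add 'aab' as idx 4
Step 5: w='aab' (idx 4), end of input -> output (4, '')


Encoded: [(0, 'a'), (1, 'a'), (0, 'b'), (2, 'b'), (4, '')]


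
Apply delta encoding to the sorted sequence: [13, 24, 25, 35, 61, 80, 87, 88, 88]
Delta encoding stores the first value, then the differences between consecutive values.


First value: 13
Deltas:
  24 - 13 = 11
  25 - 24 = 1
  35 - 25 = 10
  61 - 35 = 26
  80 - 61 = 19
  87 - 80 = 7
  88 - 87 = 1
  88 - 88 = 0


Delta encoded: [13, 11, 1, 10, 26, 19, 7, 1, 0]


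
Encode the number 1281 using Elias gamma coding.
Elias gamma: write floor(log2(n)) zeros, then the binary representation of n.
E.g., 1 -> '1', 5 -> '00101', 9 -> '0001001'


num_bits = floor(log2(1281)) + 1 = 11
leading_zeros = num_bits - 1 = 10
binary(1281) = 10100000001

Elias gamma(1281) = '0000000000' + '10100000001' = 000000000010100000001 (21 bits)


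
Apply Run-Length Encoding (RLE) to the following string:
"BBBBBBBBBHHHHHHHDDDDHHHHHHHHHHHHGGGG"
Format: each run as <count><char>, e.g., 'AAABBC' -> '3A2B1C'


Scanning runs left to right:
  i=0: run of 'B' x 9 -> '9B'
  i=9: run of 'H' x 7 -> '7H'
  i=16: run of 'D' x 4 -> '4D'
  i=20: run of 'H' x 12 -> '12H'
  i=32: run of 'G' x 4 -> '4G'

RLE = 9B7H4D12H4G


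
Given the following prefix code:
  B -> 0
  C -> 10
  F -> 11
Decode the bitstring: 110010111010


Decoding step by step:
Bits 11 -> F
Bits 0 -> B
Bits 0 -> B
Bits 10 -> C
Bits 11 -> F
Bits 10 -> C
Bits 10 -> C


Decoded message: FBBCFCC


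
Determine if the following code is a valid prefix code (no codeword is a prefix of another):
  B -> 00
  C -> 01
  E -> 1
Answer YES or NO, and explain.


Checking each pair (does one codeword prefix another?):
  B='00' vs C='01': no prefix
  B='00' vs E='1': no prefix
  C='01' vs B='00': no prefix
  C='01' vs E='1': no prefix
  E='1' vs B='00': no prefix
  E='1' vs C='01': no prefix
No violation found over all pairs.

YES -- this is a valid prefix code. No codeword is a prefix of any other codeword.


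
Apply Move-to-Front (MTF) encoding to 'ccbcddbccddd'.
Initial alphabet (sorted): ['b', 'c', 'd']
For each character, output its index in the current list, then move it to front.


MTF encoding:
'c': index 1 in ['b', 'c', 'd'] -> ['c', 'b', 'd']
'c': index 0 in ['c', 'b', 'd'] -> ['c', 'b', 'd']
'b': index 1 in ['c', 'b', 'd'] -> ['b', 'c', 'd']
'c': index 1 in ['b', 'c', 'd'] -> ['c', 'b', 'd']
'd': index 2 in ['c', 'b', 'd'] -> ['d', 'c', 'b']
'd': index 0 in ['d', 'c', 'b'] -> ['d', 'c', 'b']
'b': index 2 in ['d', 'c', 'b'] -> ['b', 'd', 'c']
'c': index 2 in ['b', 'd', 'c'] -> ['c', 'b', 'd']
'c': index 0 in ['c', 'b', 'd'] -> ['c', 'b', 'd']
'd': index 2 in ['c', 'b', 'd'] -> ['d', 'c', 'b']
'd': index 0 in ['d', 'c', 'b'] -> ['d', 'c', 'b']
'd': index 0 in ['d', 'c', 'b'] -> ['d', 'c', 'b']


Output: [1, 0, 1, 1, 2, 0, 2, 2, 0, 2, 0, 0]


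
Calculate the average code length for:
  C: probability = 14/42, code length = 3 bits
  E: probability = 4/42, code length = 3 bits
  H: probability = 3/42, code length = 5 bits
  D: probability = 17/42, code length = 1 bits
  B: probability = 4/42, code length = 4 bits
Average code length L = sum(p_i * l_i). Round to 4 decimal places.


Weighted contributions p_i * l_i:
  C: (14/42) * 3 = 42/42
  E: (4/42) * 3 = 12/42
  H: (3/42) * 5 = 15/42
  D: (17/42) * 1 = 17/42
  B: (4/42) * 4 = 16/42
Sum = (42 + 12 + 15 + 17 + 16)/42 = 102/42

L = 102/42 = 2.4286 bits/symbol


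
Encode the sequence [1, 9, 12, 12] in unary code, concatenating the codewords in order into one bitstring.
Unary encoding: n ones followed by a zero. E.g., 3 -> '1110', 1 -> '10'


Encode each number as n ones followed by a terminating 0:
  1 -> 10 (2 bits)
  9 -> 1111111110 (10 bits)
  12 -> 1111111111110 (13 bits)
  12 -> 1111111111110 (13 bits)
Total length = 2 + 10 + 13 + 13 = 38 bits.

Unary([1, 9, 12, 12]) = 10111111111011111111111101111111111110 (38 bits)


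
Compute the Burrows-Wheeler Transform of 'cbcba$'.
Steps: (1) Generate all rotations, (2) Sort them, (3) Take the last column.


Rotations (sorted):
  0: $cbcba -> last char: a
  1: a$cbcb -> last char: b
  2: ba$cbc -> last char: c
  3: bcba$c -> last char: c
  4: cba$cb -> last char: b
  5: cbcba$ -> last char: $


BWT = abccb$


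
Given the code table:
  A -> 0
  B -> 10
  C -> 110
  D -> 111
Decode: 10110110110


Decoding:
10 -> B
110 -> C
110 -> C
110 -> C


Result: BCCC


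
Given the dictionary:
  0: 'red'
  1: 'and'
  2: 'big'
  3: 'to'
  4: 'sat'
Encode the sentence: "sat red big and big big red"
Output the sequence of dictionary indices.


Look up each word in the dictionary:
  'sat' -> 4
  'red' -> 0
  'big' -> 2
  'and' -> 1
  'big' -> 2
  'big' -> 2
  'red' -> 0

Encoded: [4, 0, 2, 1, 2, 2, 0]


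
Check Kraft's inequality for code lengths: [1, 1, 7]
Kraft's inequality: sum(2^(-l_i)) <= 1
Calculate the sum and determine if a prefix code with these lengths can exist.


Sum = 2^(-1) + 2^(-1) + 2^(-7)
    = 0.5 + 0.5 + 0.0078125
    = 129/128 = 1.0078125
Since 1.0078125 > 1, Kraft's inequality is NOT satisfied.
A prefix code with these lengths CANNOT exist.

Kraft sum = 1.0078125. Not satisfied.


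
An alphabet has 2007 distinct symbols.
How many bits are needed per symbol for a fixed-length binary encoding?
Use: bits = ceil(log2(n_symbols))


log2(2007) = 10.9708
Bracket: 2^10 = 1024 < 2007 <= 2^11 = 2048
So ceil(log2(2007)) = 11

bits = ceil(log2(2007)) = ceil(10.9708) = 11 bits


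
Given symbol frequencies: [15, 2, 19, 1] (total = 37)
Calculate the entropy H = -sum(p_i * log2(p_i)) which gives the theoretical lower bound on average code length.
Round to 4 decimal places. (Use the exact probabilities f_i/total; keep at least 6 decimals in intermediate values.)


Per-symbol terms -p_i * log2(p_i) with p_i = f_i/37:
  p = 15/37 = 0.405405: log2(p) = -1.302563, -p*log2(p) = 0.528066
  p = 2/37 = 0.054054: log2(p) = -4.209453, -p*log2(p) = 0.227538
  p = 19/37 = 0.513514: log2(p) = -0.961526, -p*log2(p) = 0.493757
  p = 1/37 = 0.027027: log2(p) = -5.209453, -p*log2(p) = 0.140796
H = 0.528066 + 0.227538 + 0.493757 + 0.140796 = 1.390157

H = 1.3902 bits/symbol


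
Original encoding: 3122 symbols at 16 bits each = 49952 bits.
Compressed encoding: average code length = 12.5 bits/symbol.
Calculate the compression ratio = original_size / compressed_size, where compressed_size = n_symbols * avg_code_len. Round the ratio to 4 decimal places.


original_size = n_symbols * orig_bits = 3122 * 16 = 49952 bits
compressed_size = n_symbols * avg_code_len = 3122 * 12.5 = 39025.0 bits
ratio = original_size / compressed_size = 49952 / 39025.0 = 1.28

Compression ratio = 1.28


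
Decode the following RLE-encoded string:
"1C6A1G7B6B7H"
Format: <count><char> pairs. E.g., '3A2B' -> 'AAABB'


Expanding each <count><char> pair:
  1C -> 'C'
  6A -> 'AAAAAA'
  1G -> 'G'
  7B -> 'BBBBBBB'
  6B -> 'BBBBBB'
  7H -> 'HHHHHHH'

Decoded = CAAAAAAGBBBBBBBBBBBBBHHHHHHH


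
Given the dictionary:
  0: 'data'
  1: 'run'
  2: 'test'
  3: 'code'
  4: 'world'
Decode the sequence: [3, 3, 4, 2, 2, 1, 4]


Look up each index in the dictionary:
  3 -> 'code'
  3 -> 'code'
  4 -> 'world'
  2 -> 'test'
  2 -> 'test'
  1 -> 'run'
  4 -> 'world'

Decoded: "code code world test test run world"


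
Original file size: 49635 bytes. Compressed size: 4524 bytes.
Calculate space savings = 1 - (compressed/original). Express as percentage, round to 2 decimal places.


ratio = compressed/original = 4524/49635 = 0.091145
savings = 1 - ratio = 1 - 0.091145 = 0.908855
as a percentage: 0.908855 * 100 = 90.89%

Space savings = 1 - 4524/49635 = 90.89%


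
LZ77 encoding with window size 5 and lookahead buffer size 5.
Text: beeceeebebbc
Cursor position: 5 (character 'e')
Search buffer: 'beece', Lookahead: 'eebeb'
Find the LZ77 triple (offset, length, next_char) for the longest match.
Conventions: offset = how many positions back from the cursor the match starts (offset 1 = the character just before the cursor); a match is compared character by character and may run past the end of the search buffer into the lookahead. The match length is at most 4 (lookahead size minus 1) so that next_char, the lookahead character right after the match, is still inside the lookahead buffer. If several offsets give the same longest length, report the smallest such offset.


Try each offset into the search buffer:
  offset=1 (pos 4, char 'e'): match length 2
  offset=2 (pos 3, char 'c'): match length 0
  offset=3 (pos 2, char 'e'): match length 1
  offset=4 (pos 1, char 'e'): match length 2
  offset=5 (pos 0, char 'b'): match length 0
Longest match has length 2, found at offsets 1, 4; take the smallest, offset 1.
next_char = character at position 5 + 2 = 7 -> 'b'

Best match: offset=1, length=2 (matching 'ee' starting at position 4)
LZ77 triple: (1, 2, 'b')


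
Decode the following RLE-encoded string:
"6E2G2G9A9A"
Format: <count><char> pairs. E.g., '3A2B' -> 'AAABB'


Expanding each <count><char> pair:
  6E -> 'EEEEEE'
  2G -> 'GG'
  2G -> 'GG'
  9A -> 'AAAAAAAAA'
  9A -> 'AAAAAAAAA'

Decoded = EEEEEEGGGGAAAAAAAAAAAAAAAAAA


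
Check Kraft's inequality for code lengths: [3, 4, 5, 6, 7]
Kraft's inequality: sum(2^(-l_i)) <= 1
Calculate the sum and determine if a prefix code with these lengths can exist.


Sum = 2^(-3) + 2^(-4) + 2^(-5) + 2^(-6) + 2^(-7)
    = 0.125 + 0.0625 + 0.03125 + 0.015625 + 0.0078125
    = 31/128 = 0.2421875
Since 0.2421875 <= 1, Kraft's inequality IS satisfied.
A prefix code with these lengths CAN exist.

Kraft sum = 0.2421875. Satisfied.


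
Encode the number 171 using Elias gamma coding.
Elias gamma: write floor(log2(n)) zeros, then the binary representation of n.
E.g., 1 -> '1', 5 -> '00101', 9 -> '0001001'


num_bits = floor(log2(171)) + 1 = 8
leading_zeros = num_bits - 1 = 7
binary(171) = 10101011

Elias gamma(171) = '0000000' + '10101011' = 000000010101011 (15 bits)


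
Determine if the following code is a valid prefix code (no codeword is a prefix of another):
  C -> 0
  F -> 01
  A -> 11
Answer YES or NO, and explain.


Checking each pair (does one codeword prefix another?):
  C='0' vs F='01': prefix -- VIOLATION

NO -- this is NOT a valid prefix code. C (0) is a prefix of F (01).


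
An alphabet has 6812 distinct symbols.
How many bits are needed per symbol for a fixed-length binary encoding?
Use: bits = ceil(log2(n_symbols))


log2(6812) = 12.7339
Bracket: 2^12 = 4096 < 6812 <= 2^13 = 8192
So ceil(log2(6812)) = 13

bits = ceil(log2(6812)) = ceil(12.7339) = 13 bits


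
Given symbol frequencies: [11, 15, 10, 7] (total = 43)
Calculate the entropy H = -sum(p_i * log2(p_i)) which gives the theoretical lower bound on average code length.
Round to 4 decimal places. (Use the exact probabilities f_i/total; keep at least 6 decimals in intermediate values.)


Per-symbol terms -p_i * log2(p_i) with p_i = f_i/43:
  p = 11/43 = 0.255814: log2(p) = -1.966833, -p*log2(p) = 0.503143
  p = 15/43 = 0.348837: log2(p) = -1.519374, -p*log2(p) = 0.530014
  p = 10/43 = 0.232558: log2(p) = -2.104337, -p*log2(p) = 0.489381
  p = 7/43 = 0.162791: log2(p) = -2.618910, -p*log2(p) = 0.426334
H = 0.503143 + 0.530014 + 0.489381 + 0.426334 = 1.948872

H = 1.9489 bits/symbol


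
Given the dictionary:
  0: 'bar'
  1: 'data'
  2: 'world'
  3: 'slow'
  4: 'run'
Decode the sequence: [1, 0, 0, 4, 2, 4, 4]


Look up each index in the dictionary:
  1 -> 'data'
  0 -> 'bar'
  0 -> 'bar'
  4 -> 'run'
  2 -> 'world'
  4 -> 'run'
  4 -> 'run'

Decoded: "data bar bar run world run run"


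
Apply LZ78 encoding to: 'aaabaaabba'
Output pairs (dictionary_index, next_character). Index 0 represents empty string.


LZ78 encoding steps:
Dictionary: {0: ''}
Step 1: w='' (idx 0), next='a' -> output (0, 'a'), add 'a' as idx 1
Step 2: w='a' (idx 1), next='a' -> output (1, 'a'), add 'aa' as idx 2
Step 3: w='' (idx 0), next='b' -> output (0, 'b'), add 'b' as idx 3
Step 4: w='aa' (idx 2), next='a' -> output (2, 'a'), add 'aaa' as idx 4
Step 5: w='b' (idx 3), next='b' -> output (3, 'b'), add 'bb' as idx 5
Step 6: w='a' (idx 1), end of input -> output (1, '')


Encoded: [(0, 'a'), (1, 'a'), (0, 'b'), (2, 'a'), (3, 'b'), (1, '')]


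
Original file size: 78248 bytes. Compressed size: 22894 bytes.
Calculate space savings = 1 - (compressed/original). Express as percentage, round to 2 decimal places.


ratio = compressed/original = 22894/78248 = 0.292583
savings = 1 - ratio = 1 - 0.292583 = 0.707417
as a percentage: 0.707417 * 100 = 70.74%

Space savings = 1 - 22894/78248 = 70.74%


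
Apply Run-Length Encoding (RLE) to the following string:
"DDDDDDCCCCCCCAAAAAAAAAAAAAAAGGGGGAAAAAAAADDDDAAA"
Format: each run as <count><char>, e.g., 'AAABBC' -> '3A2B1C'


Scanning runs left to right:
  i=0: run of 'D' x 6 -> '6D'
  i=6: run of 'C' x 7 -> '7C'
  i=13: run of 'A' x 15 -> '15A'
  i=28: run of 'G' x 5 -> '5G'
  i=33: run of 'A' x 8 -> '8A'
  i=41: run of 'D' x 4 -> '4D'
  i=45: run of 'A' x 3 -> '3A'

RLE = 6D7C15A5G8A4D3A


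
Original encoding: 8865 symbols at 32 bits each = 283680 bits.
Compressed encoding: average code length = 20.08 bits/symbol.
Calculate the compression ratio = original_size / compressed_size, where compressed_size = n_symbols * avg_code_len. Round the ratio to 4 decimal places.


original_size = n_symbols * orig_bits = 8865 * 32 = 283680 bits
compressed_size = n_symbols * avg_code_len = 8865 * 20.08 = 178009.2 bits
ratio = original_size / compressed_size = 283680 / 178009.2 = 1.5936

Compression ratio = 1.5936


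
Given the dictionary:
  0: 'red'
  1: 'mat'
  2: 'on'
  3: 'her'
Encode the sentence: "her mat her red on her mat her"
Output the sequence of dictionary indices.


Look up each word in the dictionary:
  'her' -> 3
  'mat' -> 1
  'her' -> 3
  'red' -> 0
  'on' -> 2
  'her' -> 3
  'mat' -> 1
  'her' -> 3

Encoded: [3, 1, 3, 0, 2, 3, 1, 3]


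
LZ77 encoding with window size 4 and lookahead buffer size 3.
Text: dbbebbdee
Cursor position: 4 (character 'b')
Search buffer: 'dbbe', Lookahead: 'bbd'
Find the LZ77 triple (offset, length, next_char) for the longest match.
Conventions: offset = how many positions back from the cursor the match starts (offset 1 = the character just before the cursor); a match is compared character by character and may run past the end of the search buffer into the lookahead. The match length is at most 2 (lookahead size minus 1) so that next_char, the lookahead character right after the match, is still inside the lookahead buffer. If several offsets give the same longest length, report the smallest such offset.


Try each offset into the search buffer:
  offset=1 (pos 3, char 'e'): match length 0
  offset=2 (pos 2, char 'b'): match length 1
  offset=3 (pos 1, char 'b'): match length 2
  offset=4 (pos 0, char 'd'): match length 0
Longest match has length 2 at offset 3.
next_char = character at position 4 + 2 = 6 -> 'd'

Best match: offset=3, length=2 (matching 'bb' starting at position 1)
LZ77 triple: (3, 2, 'd')


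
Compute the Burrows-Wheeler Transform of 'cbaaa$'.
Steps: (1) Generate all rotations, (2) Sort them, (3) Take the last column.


Rotations (sorted):
  0: $cbaaa -> last char: a
  1: a$cbaa -> last char: a
  2: aa$cba -> last char: a
  3: aaa$cb -> last char: b
  4: baaa$c -> last char: c
  5: cbaaa$ -> last char: $


BWT = aaabc$


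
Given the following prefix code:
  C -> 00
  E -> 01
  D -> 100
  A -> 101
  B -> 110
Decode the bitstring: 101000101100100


Decoding step by step:
Bits 101 -> A
Bits 00 -> C
Bits 01 -> E
Bits 01 -> E
Bits 100 -> D
Bits 100 -> D


Decoded message: ACEEDD


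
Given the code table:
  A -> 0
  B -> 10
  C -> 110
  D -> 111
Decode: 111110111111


Decoding:
111 -> D
110 -> C
111 -> D
111 -> D


Result: DCDD


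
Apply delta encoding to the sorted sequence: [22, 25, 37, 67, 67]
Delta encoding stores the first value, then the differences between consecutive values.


First value: 22
Deltas:
  25 - 22 = 3
  37 - 25 = 12
  67 - 37 = 30
  67 - 67 = 0


Delta encoded: [22, 3, 12, 30, 0]


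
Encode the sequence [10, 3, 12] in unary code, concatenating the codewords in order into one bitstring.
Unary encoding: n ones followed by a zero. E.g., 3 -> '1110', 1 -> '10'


Encode each number as n ones followed by a terminating 0:
  10 -> 11111111110 (11 bits)
  3 -> 1110 (4 bits)
  12 -> 1111111111110 (13 bits)
Total length = 11 + 4 + 13 = 28 bits.

Unary([10, 3, 12]) = 1111111111011101111111111110 (28 bits)


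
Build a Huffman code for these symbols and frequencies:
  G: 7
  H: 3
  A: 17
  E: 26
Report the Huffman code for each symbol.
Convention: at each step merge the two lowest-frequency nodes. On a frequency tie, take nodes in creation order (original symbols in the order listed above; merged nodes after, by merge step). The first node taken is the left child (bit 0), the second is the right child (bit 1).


Huffman tree construction:
Step 1: Merge H(3) + G(7) = 10
Step 2: Merge (H+G)(10) + A(17) = 27
Step 3: Merge E(26) + ((H+G)+A)(27) = 53
Read each symbol's code off the tree from the root (left child = 0, right child = 1).

Codes:
  G: 101 (length 3)
  H: 100 (length 3)
  A: 11 (length 2)
  E: 0 (length 1)
Average code length: 90/53 = 1.6981 bits/symbol


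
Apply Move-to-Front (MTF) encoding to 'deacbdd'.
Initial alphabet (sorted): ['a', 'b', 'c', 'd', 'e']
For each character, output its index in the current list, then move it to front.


MTF encoding:
'd': index 3 in ['a', 'b', 'c', 'd', 'e'] -> ['d', 'a', 'b', 'c', 'e']
'e': index 4 in ['d', 'a', 'b', 'c', 'e'] -> ['e', 'd', 'a', 'b', 'c']
'a': index 2 in ['e', 'd', 'a', 'b', 'c'] -> ['a', 'e', 'd', 'b', 'c']
'c': index 4 in ['a', 'e', 'd', 'b', 'c'] -> ['c', 'a', 'e', 'd', 'b']
'b': index 4 in ['c', 'a', 'e', 'd', 'b'] -> ['b', 'c', 'a', 'e', 'd']
'd': index 4 in ['b', 'c', 'a', 'e', 'd'] -> ['d', 'b', 'c', 'a', 'e']
'd': index 0 in ['d', 'b', 'c', 'a', 'e'] -> ['d', 'b', 'c', 'a', 'e']


Output: [3, 4, 2, 4, 4, 4, 0]


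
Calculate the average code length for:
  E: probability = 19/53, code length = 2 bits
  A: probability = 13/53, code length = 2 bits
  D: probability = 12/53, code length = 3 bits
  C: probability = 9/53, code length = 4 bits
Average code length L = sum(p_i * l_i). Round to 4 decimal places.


Weighted contributions p_i * l_i:
  E: (19/53) * 2 = 38/53
  A: (13/53) * 2 = 26/53
  D: (12/53) * 3 = 36/53
  C: (9/53) * 4 = 36/53
Sum = (38 + 26 + 36 + 36)/53 = 136/53

L = 136/53 = 2.5660 bits/symbol


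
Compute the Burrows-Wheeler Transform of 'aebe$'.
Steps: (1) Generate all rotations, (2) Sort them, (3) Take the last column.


Rotations (sorted):
  0: $aebe -> last char: e
  1: aebe$ -> last char: $
  2: be$ae -> last char: e
  3: e$aeb -> last char: b
  4: ebe$a -> last char: a


BWT = e$eba


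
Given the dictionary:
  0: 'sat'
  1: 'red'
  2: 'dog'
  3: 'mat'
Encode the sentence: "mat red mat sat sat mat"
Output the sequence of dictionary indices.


Look up each word in the dictionary:
  'mat' -> 3
  'red' -> 1
  'mat' -> 3
  'sat' -> 0
  'sat' -> 0
  'mat' -> 3

Encoded: [3, 1, 3, 0, 0, 3]


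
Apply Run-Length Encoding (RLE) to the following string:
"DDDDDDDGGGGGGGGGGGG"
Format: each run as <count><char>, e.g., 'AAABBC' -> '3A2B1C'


Scanning runs left to right:
  i=0: run of 'D' x 7 -> '7D'
  i=7: run of 'G' x 12 -> '12G'

RLE = 7D12G


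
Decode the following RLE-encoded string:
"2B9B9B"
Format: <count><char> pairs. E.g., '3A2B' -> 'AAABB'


Expanding each <count><char> pair:
  2B -> 'BB'
  9B -> 'BBBBBBBBB'
  9B -> 'BBBBBBBBB'

Decoded = BBBBBBBBBBBBBBBBBBBB


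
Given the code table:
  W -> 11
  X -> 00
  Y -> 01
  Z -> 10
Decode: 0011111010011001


Decoding:
00 -> X
11 -> W
11 -> W
10 -> Z
10 -> Z
01 -> Y
10 -> Z
01 -> Y


Result: XWWZZYZY


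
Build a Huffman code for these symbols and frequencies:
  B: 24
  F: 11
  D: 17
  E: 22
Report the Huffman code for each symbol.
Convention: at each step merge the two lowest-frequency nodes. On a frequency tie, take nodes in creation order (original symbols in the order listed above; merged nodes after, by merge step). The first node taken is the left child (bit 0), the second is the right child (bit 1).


Huffman tree construction:
Step 1: Merge F(11) + D(17) = 28
Step 2: Merge E(22) + B(24) = 46
Step 3: Merge (F+D)(28) + (E+B)(46) = 74
Read each symbol's code off the tree from the root (left child = 0, right child = 1).

Codes:
  B: 11 (length 2)
  F: 00 (length 2)
  D: 01 (length 2)
  E: 10 (length 2)
Average code length: 148/74 = 2.0000 bits/symbol


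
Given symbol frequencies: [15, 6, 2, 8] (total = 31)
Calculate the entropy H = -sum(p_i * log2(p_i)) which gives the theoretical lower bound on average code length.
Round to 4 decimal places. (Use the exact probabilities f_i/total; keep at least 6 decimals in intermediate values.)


Per-symbol terms -p_i * log2(p_i) with p_i = f_i/31:
  p = 15/31 = 0.483871: log2(p) = -1.047306, -p*log2(p) = 0.506761
  p = 6/31 = 0.193548: log2(p) = -2.369234, -p*log2(p) = 0.458561
  p = 2/31 = 0.064516: log2(p) = -3.954196, -p*log2(p) = 0.255109
  p = 8/31 = 0.258065: log2(p) = -1.954196, -p*log2(p) = 0.504309
H = 0.506761 + 0.458561 + 0.255109 + 0.504309 = 1.724740

H = 1.7247 bits/symbol


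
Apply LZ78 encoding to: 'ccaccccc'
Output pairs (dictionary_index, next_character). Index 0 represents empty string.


LZ78 encoding steps:
Dictionary: {0: ''}
Step 1: w='' (idx 0), next='c' -> output (0, 'c'), add 'c' as idx 1
Step 2: w='c' (idx 1), next='a' -> output (1, 'a'), add 'ca' as idx 2
Step 3: w='c' (idx 1), next='c' -> output (1, 'c'), add 'cc' as idx 3
Step 4: w='cc' (idx 3), next='c' -> output (3, 'c'), add 'ccc' as idx 4


Encoded: [(0, 'c'), (1, 'a'), (1, 'c'), (3, 'c')]


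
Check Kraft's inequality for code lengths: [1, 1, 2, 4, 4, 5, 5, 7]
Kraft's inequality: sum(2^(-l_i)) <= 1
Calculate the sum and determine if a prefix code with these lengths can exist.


Sum = 2^(-1) + 2^(-1) + 2^(-2) + 2^(-4) + 2^(-4) + 2^(-5) + 2^(-5) + 2^(-7)
    = 0.5 + 0.5 + 0.25 + 0.0625 + 0.0625 + 0.03125 + 0.03125 + 0.0078125
    = 185/128 = 1.4453125
Since 1.4453125 > 1, Kraft's inequality is NOT satisfied.
A prefix code with these lengths CANNOT exist.

Kraft sum = 1.4453125. Not satisfied.


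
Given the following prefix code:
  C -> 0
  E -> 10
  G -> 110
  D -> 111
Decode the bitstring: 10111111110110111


Decoding step by step:
Bits 10 -> E
Bits 111 -> D
Bits 111 -> D
Bits 110 -> G
Bits 110 -> G
Bits 111 -> D


Decoded message: EDDGGD


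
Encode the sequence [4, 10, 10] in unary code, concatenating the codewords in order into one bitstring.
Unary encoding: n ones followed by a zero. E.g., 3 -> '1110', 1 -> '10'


Encode each number as n ones followed by a terminating 0:
  4 -> 11110 (5 bits)
  10 -> 11111111110 (11 bits)
  10 -> 11111111110 (11 bits)
Total length = 5 + 11 + 11 = 27 bits.

Unary([4, 10, 10]) = 111101111111111011111111110 (27 bits)


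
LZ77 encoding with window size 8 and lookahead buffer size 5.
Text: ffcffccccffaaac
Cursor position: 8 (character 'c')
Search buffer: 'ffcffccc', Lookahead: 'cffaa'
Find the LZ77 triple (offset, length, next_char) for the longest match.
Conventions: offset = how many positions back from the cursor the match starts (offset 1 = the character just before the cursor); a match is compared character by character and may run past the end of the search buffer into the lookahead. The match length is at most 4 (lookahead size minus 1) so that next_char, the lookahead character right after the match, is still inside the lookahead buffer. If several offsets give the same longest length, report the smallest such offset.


Try each offset into the search buffer:
  offset=1 (pos 7, char 'c'): match length 1
  offset=2 (pos 6, char 'c'): match length 1
  offset=3 (pos 5, char 'c'): match length 1
  offset=4 (pos 4, char 'f'): match length 0
  offset=5 (pos 3, char 'f'): match length 0
  offset=6 (pos 2, char 'c'): match length 3
  offset=7 (pos 1, char 'f'): match length 0
  offset=8 (pos 0, char 'f'): match length 0
Longest match has length 3 at offset 6.
next_char = character at position 8 + 3 = 11 -> 'a'

Best match: offset=6, length=3 (matching 'cff' starting at position 2)
LZ77 triple: (6, 3, 'a')


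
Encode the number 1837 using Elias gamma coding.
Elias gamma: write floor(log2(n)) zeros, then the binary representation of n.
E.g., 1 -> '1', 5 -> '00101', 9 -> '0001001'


num_bits = floor(log2(1837)) + 1 = 11
leading_zeros = num_bits - 1 = 10
binary(1837) = 11100101101

Elias gamma(1837) = '0000000000' + '11100101101' = 000000000011100101101 (21 bits)


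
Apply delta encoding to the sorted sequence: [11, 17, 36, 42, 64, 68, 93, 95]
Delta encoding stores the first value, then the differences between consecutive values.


First value: 11
Deltas:
  17 - 11 = 6
  36 - 17 = 19
  42 - 36 = 6
  64 - 42 = 22
  68 - 64 = 4
  93 - 68 = 25
  95 - 93 = 2


Delta encoded: [11, 6, 19, 6, 22, 4, 25, 2]


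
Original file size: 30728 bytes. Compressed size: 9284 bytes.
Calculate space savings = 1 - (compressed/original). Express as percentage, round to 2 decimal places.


ratio = compressed/original = 9284/30728 = 0.302135
savings = 1 - ratio = 1 - 0.302135 = 0.697865
as a percentage: 0.697865 * 100 = 69.79%

Space savings = 1 - 9284/30728 = 69.79%


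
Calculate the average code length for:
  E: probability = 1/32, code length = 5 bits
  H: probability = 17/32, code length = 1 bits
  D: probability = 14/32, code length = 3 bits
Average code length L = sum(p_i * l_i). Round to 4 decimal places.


Weighted contributions p_i * l_i:
  E: (1/32) * 5 = 5/32
  H: (17/32) * 1 = 17/32
  D: (14/32) * 3 = 42/32
Sum = (5 + 17 + 42)/32 = 64/32

L = 64/32 = 2.0000 bits/symbol


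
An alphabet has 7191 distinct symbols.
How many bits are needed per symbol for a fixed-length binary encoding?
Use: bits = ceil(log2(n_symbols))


log2(7191) = 12.812
Bracket: 2^12 = 4096 < 7191 <= 2^13 = 8192
So ceil(log2(7191)) = 13

bits = ceil(log2(7191)) = ceil(12.812) = 13 bits


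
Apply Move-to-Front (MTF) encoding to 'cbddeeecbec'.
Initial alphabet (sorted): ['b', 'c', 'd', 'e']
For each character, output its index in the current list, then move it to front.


MTF encoding:
'c': index 1 in ['b', 'c', 'd', 'e'] -> ['c', 'b', 'd', 'e']
'b': index 1 in ['c', 'b', 'd', 'e'] -> ['b', 'c', 'd', 'e']
'd': index 2 in ['b', 'c', 'd', 'e'] -> ['d', 'b', 'c', 'e']
'd': index 0 in ['d', 'b', 'c', 'e'] -> ['d', 'b', 'c', 'e']
'e': index 3 in ['d', 'b', 'c', 'e'] -> ['e', 'd', 'b', 'c']
'e': index 0 in ['e', 'd', 'b', 'c'] -> ['e', 'd', 'b', 'c']
'e': index 0 in ['e', 'd', 'b', 'c'] -> ['e', 'd', 'b', 'c']
'c': index 3 in ['e', 'd', 'b', 'c'] -> ['c', 'e', 'd', 'b']
'b': index 3 in ['c', 'e', 'd', 'b'] -> ['b', 'c', 'e', 'd']
'e': index 2 in ['b', 'c', 'e', 'd'] -> ['e', 'b', 'c', 'd']
'c': index 2 in ['e', 'b', 'c', 'd'] -> ['c', 'e', 'b', 'd']


Output: [1, 1, 2, 0, 3, 0, 0, 3, 3, 2, 2]


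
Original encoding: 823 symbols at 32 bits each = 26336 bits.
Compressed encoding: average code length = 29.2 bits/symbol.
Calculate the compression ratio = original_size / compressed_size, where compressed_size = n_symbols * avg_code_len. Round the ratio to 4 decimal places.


original_size = n_symbols * orig_bits = 823 * 32 = 26336 bits
compressed_size = n_symbols * avg_code_len = 823 * 29.2 = 24031.6 bits
ratio = original_size / compressed_size = 26336 / 24031.6 = 1.0959

Compression ratio = 1.0959
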